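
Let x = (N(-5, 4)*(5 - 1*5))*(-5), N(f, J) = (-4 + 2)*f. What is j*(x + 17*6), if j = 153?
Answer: 15606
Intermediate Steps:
N(f, J) = -2*f
x = 0 (x = ((-2*(-5))*(5 - 1*5))*(-5) = (10*(5 - 5))*(-5) = (10*0)*(-5) = 0*(-5) = 0)
j*(x + 17*6) = 153*(0 + 17*6) = 153*(0 + 102) = 153*102 = 15606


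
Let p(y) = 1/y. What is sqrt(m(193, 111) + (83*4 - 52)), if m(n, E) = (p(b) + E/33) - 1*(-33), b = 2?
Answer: sqrt(153362)/22 ≈ 17.801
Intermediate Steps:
p(y) = 1/y
m(n, E) = 67/2 + E/33 (m(n, E) = (1/2 + E/33) - 1*(-33) = (1/2 + E*(1/33)) + 33 = (1/2 + E/33) + 33 = 67/2 + E/33)
sqrt(m(193, 111) + (83*4 - 52)) = sqrt((67/2 + (1/33)*111) + (83*4 - 52)) = sqrt((67/2 + 37/11) + (332 - 52)) = sqrt(811/22 + 280) = sqrt(6971/22) = sqrt(153362)/22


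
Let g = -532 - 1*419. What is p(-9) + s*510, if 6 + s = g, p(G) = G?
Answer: -488079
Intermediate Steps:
g = -951 (g = -532 - 419 = -951)
s = -957 (s = -6 - 951 = -957)
p(-9) + s*510 = -9 - 957*510 = -9 - 488070 = -488079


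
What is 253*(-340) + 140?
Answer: -85880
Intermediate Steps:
253*(-340) + 140 = -86020 + 140 = -85880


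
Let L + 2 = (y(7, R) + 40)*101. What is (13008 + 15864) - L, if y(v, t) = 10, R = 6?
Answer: 23824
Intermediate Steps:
L = 5048 (L = -2 + (10 + 40)*101 = -2 + 50*101 = -2 + 5050 = 5048)
(13008 + 15864) - L = (13008 + 15864) - 1*5048 = 28872 - 5048 = 23824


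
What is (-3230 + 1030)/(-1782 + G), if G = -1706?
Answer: 275/436 ≈ 0.63073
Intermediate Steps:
(-3230 + 1030)/(-1782 + G) = (-3230 + 1030)/(-1782 - 1706) = -2200/(-3488) = -2200*(-1/3488) = 275/436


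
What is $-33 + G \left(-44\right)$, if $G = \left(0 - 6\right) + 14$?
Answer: $-385$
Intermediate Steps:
$G = 8$ ($G = -6 + 14 = 8$)
$-33 + G \left(-44\right) = -33 + 8 \left(-44\right) = -33 - 352 = -385$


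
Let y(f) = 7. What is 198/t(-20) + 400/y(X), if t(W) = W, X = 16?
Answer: 3307/70 ≈ 47.243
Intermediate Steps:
198/t(-20) + 400/y(X) = 198/(-20) + 400/7 = 198*(-1/20) + 400*(⅐) = -99/10 + 400/7 = 3307/70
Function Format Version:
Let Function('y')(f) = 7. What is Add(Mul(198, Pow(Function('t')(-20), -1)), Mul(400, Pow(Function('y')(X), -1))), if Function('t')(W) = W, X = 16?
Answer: Rational(3307, 70) ≈ 47.243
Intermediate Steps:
Add(Mul(198, Pow(Function('t')(-20), -1)), Mul(400, Pow(Function('y')(X), -1))) = Add(Mul(198, Pow(-20, -1)), Mul(400, Pow(7, -1))) = Add(Mul(198, Rational(-1, 20)), Mul(400, Rational(1, 7))) = Add(Rational(-99, 10), Rational(400, 7)) = Rational(3307, 70)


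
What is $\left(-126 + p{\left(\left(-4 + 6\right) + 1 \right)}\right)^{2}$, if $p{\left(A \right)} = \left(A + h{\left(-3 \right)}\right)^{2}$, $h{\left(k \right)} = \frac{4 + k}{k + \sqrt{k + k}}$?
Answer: $\frac{32 \left(- 89755 i + 16284 \sqrt{6}\right)}{9 \left(- 23 i + 4 \sqrt{6}\right)} \approx 13967.0 + 216.16 i$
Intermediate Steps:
$h{\left(k \right)} = \frac{4 + k}{k + \sqrt{2} \sqrt{k}}$ ($h{\left(k \right)} = \frac{4 + k}{k + \sqrt{2 k}} = \frac{4 + k}{k + \sqrt{2} \sqrt{k}}$)
$p{\left(A \right)} = \left(A + \frac{1}{-3 + i \sqrt{6}}\right)^{2}$ ($p{\left(A \right)} = \left(A + \frac{4 - 3}{-3 + \sqrt{2} \sqrt{-3}}\right)^{2} = \left(A + \frac{1}{-3 + \sqrt{2} i \sqrt{3}} \cdot 1\right)^{2} = \left(A + \frac{1}{-3 + i \sqrt{6}} \cdot 1\right)^{2} = \left(A + \frac{1}{-3 + i \sqrt{6}}\right)^{2}$)
$\left(-126 + p{\left(\left(-4 + 6\right) + 1 \right)}\right)^{2} = \left(-126 + \frac{\left(-1 + \left(\left(-4 + 6\right) + 1\right) \left(3 - i \sqrt{6}\right)\right)^{2}}{\left(3 - i \sqrt{6}\right)^{2}}\right)^{2} = \left(-126 + \frac{\left(-1 + \left(2 + 1\right) \left(3 - i \sqrt{6}\right)\right)^{2}}{\left(3 - i \sqrt{6}\right)^{2}}\right)^{2} = \left(-126 + \frac{\left(-1 + 3 \left(3 - i \sqrt{6}\right)\right)^{2}}{\left(3 - i \sqrt{6}\right)^{2}}\right)^{2} = \left(-126 + \frac{\left(-1 + \left(9 - 3 i \sqrt{6}\right)\right)^{2}}{\left(3 - i \sqrt{6}\right)^{2}}\right)^{2} = \left(-126 + \frac{\left(8 - 3 i \sqrt{6}\right)^{2}}{\left(3 - i \sqrt{6}\right)^{2}}\right)^{2}$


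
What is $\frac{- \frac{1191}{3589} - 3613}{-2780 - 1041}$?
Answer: $\frac{12968248}{13713569} \approx 0.94565$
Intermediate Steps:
$\frac{- \frac{1191}{3589} - 3613}{-2780 - 1041} = \frac{\left(-1191\right) \frac{1}{3589} - 3613}{-3821} = \left(- \frac{1191}{3589} - 3613\right) \left(- \frac{1}{3821}\right) = \left(- \frac{12968248}{3589}\right) \left(- \frac{1}{3821}\right) = \frac{12968248}{13713569}$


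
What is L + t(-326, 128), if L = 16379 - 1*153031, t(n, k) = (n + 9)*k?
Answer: -177228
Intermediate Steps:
t(n, k) = k*(9 + n) (t(n, k) = (9 + n)*k = k*(9 + n))
L = -136652 (L = 16379 - 153031 = -136652)
L + t(-326, 128) = -136652 + 128*(9 - 326) = -136652 + 128*(-317) = -136652 - 40576 = -177228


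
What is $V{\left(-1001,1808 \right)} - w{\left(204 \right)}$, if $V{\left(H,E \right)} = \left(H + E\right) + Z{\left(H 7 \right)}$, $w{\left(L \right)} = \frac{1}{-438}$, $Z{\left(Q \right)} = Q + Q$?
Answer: $- \frac{5784665}{438} \approx -13207.0$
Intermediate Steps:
$Z{\left(Q \right)} = 2 Q$
$w{\left(L \right)} = - \frac{1}{438}$
$V{\left(H,E \right)} = E + 15 H$ ($V{\left(H,E \right)} = \left(H + E\right) + 2 H 7 = \left(E + H\right) + 2 \cdot 7 H = \left(E + H\right) + 14 H = E + 15 H$)
$V{\left(-1001,1808 \right)} - w{\left(204 \right)} = \left(1808 + 15 \left(-1001\right)\right) - - \frac{1}{438} = \left(1808 - 15015\right) + \frac{1}{438} = -13207 + \frac{1}{438} = - \frac{5784665}{438}$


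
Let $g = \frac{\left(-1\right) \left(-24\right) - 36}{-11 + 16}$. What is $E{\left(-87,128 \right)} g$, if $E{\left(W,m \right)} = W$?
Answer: $\frac{1044}{5} \approx 208.8$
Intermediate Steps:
$g = - \frac{12}{5}$ ($g = \frac{24 - 36}{5} = \left(-12\right) \frac{1}{5} = - \frac{12}{5} \approx -2.4$)
$E{\left(-87,128 \right)} g = \left(-87\right) \left(- \frac{12}{5}\right) = \frac{1044}{5}$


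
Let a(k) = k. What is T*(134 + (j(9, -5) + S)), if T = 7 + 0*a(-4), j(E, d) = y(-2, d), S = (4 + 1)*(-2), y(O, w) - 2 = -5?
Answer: 847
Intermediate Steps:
y(O, w) = -3 (y(O, w) = 2 - 5 = -3)
S = -10 (S = 5*(-2) = -10)
j(E, d) = -3
T = 7 (T = 7 + 0*(-4) = 7 + 0 = 7)
T*(134 + (j(9, -5) + S)) = 7*(134 + (-3 - 10)) = 7*(134 - 13) = 7*121 = 847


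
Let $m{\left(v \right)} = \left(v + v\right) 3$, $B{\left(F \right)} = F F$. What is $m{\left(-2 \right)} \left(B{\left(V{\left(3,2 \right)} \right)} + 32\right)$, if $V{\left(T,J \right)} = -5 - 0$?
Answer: $-684$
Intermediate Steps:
$V{\left(T,J \right)} = -5$ ($V{\left(T,J \right)} = -5 + 0 = -5$)
$B{\left(F \right)} = F^{2}$
$m{\left(v \right)} = 6 v$ ($m{\left(v \right)} = 2 v 3 = 6 v$)
$m{\left(-2 \right)} \left(B{\left(V{\left(3,2 \right)} \right)} + 32\right) = 6 \left(-2\right) \left(\left(-5\right)^{2} + 32\right) = - 12 \left(25 + 32\right) = \left(-12\right) 57 = -684$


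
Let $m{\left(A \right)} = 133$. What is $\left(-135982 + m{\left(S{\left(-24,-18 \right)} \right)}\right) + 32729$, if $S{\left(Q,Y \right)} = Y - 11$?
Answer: $-103120$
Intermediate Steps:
$S{\left(Q,Y \right)} = -11 + Y$
$\left(-135982 + m{\left(S{\left(-24,-18 \right)} \right)}\right) + 32729 = \left(-135982 + 133\right) + 32729 = -135849 + 32729 = -103120$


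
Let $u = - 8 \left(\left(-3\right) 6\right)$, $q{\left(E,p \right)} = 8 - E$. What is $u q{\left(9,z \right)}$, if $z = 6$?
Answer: $-144$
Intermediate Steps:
$u = 144$ ($u = \left(-8\right) \left(-18\right) = 144$)
$u q{\left(9,z \right)} = 144 \left(8 - 9\right) = 144 \left(-1\right) = -144$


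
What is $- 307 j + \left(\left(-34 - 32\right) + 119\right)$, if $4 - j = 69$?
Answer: $20008$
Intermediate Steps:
$j = -65$ ($j = 4 - 69 = -65$)
$- 307 j + \left(\left(-34 - 32\right) + 119\right) = \left(-307\right) \left(-65\right) + \left(\left(-34 - 32\right) + 119\right) = 19955 + \left(-66 + 119\right) = 19955 + 53 = 20008$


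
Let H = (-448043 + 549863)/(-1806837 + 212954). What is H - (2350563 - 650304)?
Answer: -2710014017517/1593883 ≈ -1.7003e+6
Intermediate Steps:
H = -101820/1593883 (H = 101820/(-1593883) = 101820*(-1/1593883) = -101820/1593883 ≈ -0.063882)
H - (2350563 - 650304) = -101820/1593883 - (2350563 - 650304) = -101820/1593883 - 1*1700259 = -101820/1593883 - 1700259 = -2710014017517/1593883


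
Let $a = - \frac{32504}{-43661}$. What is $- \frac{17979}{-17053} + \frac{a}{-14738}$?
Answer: $\frac{5784248720555}{5486596562177} \approx 1.0543$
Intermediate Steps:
$a = \frac{32504}{43661}$ ($a = \left(-32504\right) \left(- \frac{1}{43661}\right) = \frac{32504}{43661} \approx 0.74446$)
$- \frac{17979}{-17053} + \frac{a}{-14738} = - \frac{17979}{-17053} + \frac{32504}{43661 \left(-14738\right)} = \left(-17979\right) \left(- \frac{1}{17053}\right) + \frac{32504}{43661} \left(- \frac{1}{14738}\right) = \frac{17979}{17053} - \frac{16252}{321737909} = \frac{5784248720555}{5486596562177}$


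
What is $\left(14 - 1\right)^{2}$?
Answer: $169$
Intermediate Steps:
$\left(14 - 1\right)^{2} = 13^{2} = 169$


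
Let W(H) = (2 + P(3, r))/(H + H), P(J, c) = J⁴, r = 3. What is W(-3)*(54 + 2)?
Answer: -2324/3 ≈ -774.67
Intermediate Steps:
W(H) = 83/(2*H) (W(H) = (2 + 3⁴)/(H + H) = (2 + 81)/((2*H)) = 83*(1/(2*H)) = 83/(2*H))
W(-3)*(54 + 2) = ((83/2)/(-3))*(54 + 2) = ((83/2)*(-⅓))*56 = -83/6*56 = -2324/3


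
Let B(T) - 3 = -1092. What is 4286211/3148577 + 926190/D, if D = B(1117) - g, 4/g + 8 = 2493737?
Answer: -1452104804508296307/1710099777616129 ≈ -849.13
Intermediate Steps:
g = 4/2493729 (g = 4/(-8 + 2493737) = 4/2493729 ≈ 1.6040e-6)
B(T) = -1089 (B(T) = 3 - 1092 = -1089)
D = -2715670885/2493729 (D = -1089 - 1*4/2493729 = -1089 - 4/2493729 = -2715670885/2493729 ≈ -1089.0)
4286211/3148577 + 926190/D = 4286211/3148577 + 926190/(-2715670885/2493729) = 4286211*(1/3148577) + 926190*(-2493729/2715670885) = 4286211/3148577 - 461933372502/543134177 = -1452104804508296307/1710099777616129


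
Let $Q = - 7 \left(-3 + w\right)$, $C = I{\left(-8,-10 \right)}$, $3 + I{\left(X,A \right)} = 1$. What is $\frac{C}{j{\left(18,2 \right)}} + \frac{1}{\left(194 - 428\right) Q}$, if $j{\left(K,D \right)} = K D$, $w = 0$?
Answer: $- \frac{137}{2457} \approx -0.055759$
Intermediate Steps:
$I{\left(X,A \right)} = -2$ ($I{\left(X,A \right)} = -3 + 1 = -2$)
$j{\left(K,D \right)} = D K$
$C = -2$
$Q = 21$ ($Q = - 7 \left(-3 + 0\right) = \left(-7\right) \left(-3\right) = 21$)
$\frac{C}{j{\left(18,2 \right)}} + \frac{1}{\left(194 - 428\right) Q} = - \frac{2}{2 \cdot 18} + \frac{1}{\left(194 - 428\right) 21} = - \frac{2}{36} + \frac{1}{-234} \cdot \frac{1}{21} = \left(-2\right) \frac{1}{36} - \frac{1}{4914} = - \frac{1}{18} - \frac{1}{4914} = - \frac{137}{2457}$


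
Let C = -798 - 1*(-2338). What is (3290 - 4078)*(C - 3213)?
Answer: 1318324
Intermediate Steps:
C = 1540 (C = -798 + 2338 = 1540)
(3290 - 4078)*(C - 3213) = (3290 - 4078)*(1540 - 3213) = -788*(-1673) = 1318324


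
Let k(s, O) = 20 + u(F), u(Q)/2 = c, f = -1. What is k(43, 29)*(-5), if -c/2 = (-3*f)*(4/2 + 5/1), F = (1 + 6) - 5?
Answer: 320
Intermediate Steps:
F = 2 (F = 7 - 5 = 2)
c = -42 (c = -2*(-3*(-1))*(4/2 + 5/1) = -6*(4*(½) + 5*1) = -6*(2 + 5) = -6*7 = -2*21 = -42)
u(Q) = -84 (u(Q) = 2*(-42) = -84)
k(s, O) = -64 (k(s, O) = 20 - 84 = -64)
k(43, 29)*(-5) = -64*(-5) = 320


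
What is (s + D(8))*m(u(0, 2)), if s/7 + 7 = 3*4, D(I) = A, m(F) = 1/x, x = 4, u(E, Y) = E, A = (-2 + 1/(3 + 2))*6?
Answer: 121/20 ≈ 6.0500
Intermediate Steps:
A = -54/5 (A = (-2 + 1/5)*6 = -9/5*6 = -54/5 ≈ -10.800)
m(F) = 1/4
D(I) = -54/5
s = 35 (s = -49 + 7*(3*4) = -49 + 7*12 = -49 + 84 = 35)
(s + D(8))*m(u(0, 2)) = (35 - 54/5)*(1/4) = (121/5)*(1/4) = 121/20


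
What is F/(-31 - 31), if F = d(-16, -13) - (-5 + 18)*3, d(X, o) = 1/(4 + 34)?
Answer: 1481/2356 ≈ 0.62861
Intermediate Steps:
d(X, o) = 1/38
F = -1481/38 (F = 1/38 - (-5 + 18)*3 = 1/38 - 13*3 = 1/38 - 1*39 = 1/38 - 39 = -1481/38 ≈ -38.974)
F/(-31 - 31) = -1481/(38*(-31 - 31)) = -1481/38/(-62) = -1481/38*(-1/62) = 1481/2356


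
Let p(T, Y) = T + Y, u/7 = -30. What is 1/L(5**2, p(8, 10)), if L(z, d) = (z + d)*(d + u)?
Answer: -1/8256 ≈ -0.00012112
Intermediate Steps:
u = -210 (u = 7*(-30) = -210)
L(z, d) = (-210 + d)*(d + z) (L(z, d) = (z + d)*(d - 210) = (d + z)*(-210 + d) = (-210 + d)*(d + z))
1/L(5**2, p(8, 10)) = 1/((8 + 10)**2 - 210*(8 + 10) - 210*5**2 + (8 + 10)*5**2) = 1/(18**2 - 210*18 - 210*25 + 18*25) = 1/(324 - 3780 - 5250 + 450) = 1/(-8256) = -1/8256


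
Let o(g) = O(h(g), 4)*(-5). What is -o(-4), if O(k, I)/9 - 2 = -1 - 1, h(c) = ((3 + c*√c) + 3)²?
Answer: 0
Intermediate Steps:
h(c) = (6 + c^(3/2))² (h(c) = ((3 + c^(3/2)) + 3)² = (6 + c^(3/2))²)
O(k, I) = 0 (O(k, I) = 18 + 9*(-1 - 1) = 18 + 9*(-2) = 18 - 18 = 0)
o(g) = 0 (o(g) = 0*(-5) = 0)
-o(-4) = -1*0 = 0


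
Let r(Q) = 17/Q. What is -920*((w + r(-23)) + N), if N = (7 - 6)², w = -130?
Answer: 119360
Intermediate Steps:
N = 1 (N = 1² = 1)
-920*((w + r(-23)) + N) = -920*((-130 + 17/(-23)) + 1) = -920*((-130 + 17*(-1/23)) + 1) = -920*((-130 - 17/23) + 1) = -920*(-3007/23 + 1) = -920*(-2984/23) = 119360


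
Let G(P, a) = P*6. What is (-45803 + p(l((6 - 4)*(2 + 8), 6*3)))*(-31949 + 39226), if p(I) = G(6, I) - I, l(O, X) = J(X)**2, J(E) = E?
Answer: -335404207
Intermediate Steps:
G(P, a) = 6*P
l(O, X) = X**2
p(I) = 36 - I (p(I) = 6*6 - I = 36 - I)
(-45803 + p(l((6 - 4)*(2 + 8), 6*3)))*(-31949 + 39226) = (-45803 + (36 - (6*3)**2))*(-31949 + 39226) = (-45803 + (36 - 1*18**2))*7277 = (-45803 + (36 - 1*324))*7277 = (-45803 + (36 - 324))*7277 = (-45803 - 288)*7277 = -46091*7277 = -335404207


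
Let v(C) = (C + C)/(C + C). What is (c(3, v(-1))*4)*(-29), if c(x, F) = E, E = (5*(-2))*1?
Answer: 1160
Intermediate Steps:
E = -10 (E = -10*1 = -10)
v(C) = 1 (v(C) = (2*C)/((2*C)) = (2*C)*(1/(2*C)) = 1)
c(x, F) = -10
(c(3, v(-1))*4)*(-29) = -10*4*(-29) = -40*(-29) = 1160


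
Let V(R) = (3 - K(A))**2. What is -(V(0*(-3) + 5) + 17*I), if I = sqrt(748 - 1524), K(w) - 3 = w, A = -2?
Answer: -4 - 34*I*sqrt(194) ≈ -4.0 - 473.57*I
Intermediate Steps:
K(w) = 3 + w
I = 2*I*sqrt(194) (I = sqrt(-776) = 2*I*sqrt(194) ≈ 27.857*I)
V(R) = 4 (V(R) = (3 - (3 - 2))**2 = (3 - 1*1)**2 = (3 - 1)**2 = 2**2 = 4)
-(V(0*(-3) + 5) + 17*I) = -(4 + 17*(2*I*sqrt(194))) = -(4 + 34*I*sqrt(194)) = -4 - 34*I*sqrt(194)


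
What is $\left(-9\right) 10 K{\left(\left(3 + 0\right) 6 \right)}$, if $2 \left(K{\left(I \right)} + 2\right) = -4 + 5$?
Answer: $135$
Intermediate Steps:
$K{\left(I \right)} = - \frac{3}{2}$ ($K{\left(I \right)} = -2 + \frac{-4 + 5}{2} = -2 + \frac{1}{2} \cdot 1 = -2 + \frac{1}{2} = - \frac{3}{2}$)
$\left(-9\right) 10 K{\left(\left(3 + 0\right) 6 \right)} = \left(-9\right) 10 \left(- \frac{3}{2}\right) = \left(-90\right) \left(- \frac{3}{2}\right) = 135$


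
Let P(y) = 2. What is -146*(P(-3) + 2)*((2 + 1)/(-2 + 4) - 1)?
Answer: -292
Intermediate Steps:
-146*(P(-3) + 2)*((2 + 1)/(-2 + 4) - 1) = -146*(2 + 2)*((2 + 1)/(-2 + 4) - 1) = -584*(3/2 - 1) = -584/2 = -146*2 = -292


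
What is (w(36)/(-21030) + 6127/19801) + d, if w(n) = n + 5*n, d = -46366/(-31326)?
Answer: 1934158162652/1087051435815 ≈ 1.7793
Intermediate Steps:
d = 23183/15663 (d = -46366*(-1/31326) = 23183/15663 ≈ 1.4801)
w(n) = 6*n
(w(36)/(-21030) + 6127/19801) + d = ((6*36)/(-21030) + 6127/19801) + 23183/15663 = (216*(-1/21030) + 6127*(1/19801)) + 23183/15663 = (-36/3505 + 6127/19801) + 23183/15663 = 20762299/69402505 + 23183/15663 = 1934158162652/1087051435815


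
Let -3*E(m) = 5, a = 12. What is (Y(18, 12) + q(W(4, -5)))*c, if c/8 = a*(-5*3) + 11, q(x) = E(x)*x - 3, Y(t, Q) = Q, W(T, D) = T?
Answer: -9464/3 ≈ -3154.7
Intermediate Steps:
E(m) = -5/3 (E(m) = -1/3*5 = -5/3)
q(x) = -3 - 5*x/3 (q(x) = -5*x/3 - 3 = -3 - 5*x/3)
c = -1352 (c = 8*(12*(-5*3) + 11) = 8*(12*(-15) + 11) = 8*(-180 + 11) = 8*(-169) = -1352)
(Y(18, 12) + q(W(4, -5)))*c = (12 + (-3 - 5/3*4))*(-1352) = (12 + (-3 - 20/3))*(-1352) = (12 - 29/3)*(-1352) = (7/3)*(-1352) = -9464/3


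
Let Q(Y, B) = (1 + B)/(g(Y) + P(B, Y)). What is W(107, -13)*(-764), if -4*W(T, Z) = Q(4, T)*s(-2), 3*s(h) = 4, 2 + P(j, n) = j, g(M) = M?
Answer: 27504/109 ≈ 252.33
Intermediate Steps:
P(j, n) = -2 + j
Q(Y, B) = (1 + B)/(-2 + B + Y) (Q(Y, B) = (1 + B)/(Y + (-2 + B)) = (1 + B)/(-2 + B + Y))
s(h) = 4/3 (s(h) = (⅓)*4 = 4/3)
W(T, Z) = -(1 + T)/(3*(2 + T)) (W(T, Z) = -(1 + T)/(-2 + T + 4)*4/(4*3) = -(1 + T)/(2 + T)*4/(4*3) = -(1 + T)/(3*(2 + T)))
W(107, -13)*(-764) = ((-1 - 1*107)/(3*(2 + 107)))*(-764) = ((⅓)*(-1 - 107)/109)*(-764) = ((⅓)*(1/109)*(-108))*(-764) = -36/109*(-764) = 27504/109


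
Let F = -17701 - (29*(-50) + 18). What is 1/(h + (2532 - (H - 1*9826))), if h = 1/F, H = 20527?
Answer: -16269/132901462 ≈ -0.00012241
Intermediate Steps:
F = -16269 (F = -17701 - (-1450 + 18) = -17701 - 1*(-1432) = -17701 + 1432 = -16269)
h = -1/16269 (h = 1/(-16269) = -1/16269 ≈ -6.1467e-5)
1/(h + (2532 - (H - 1*9826))) = 1/(-1/16269 + (2532 - (20527 - 1*9826))) = 1/(-1/16269 + (2532 - (20527 - 9826))) = 1/(-1/16269 + (2532 - 1*10701)) = 1/(-1/16269 + (2532 - 10701)) = 1/(-1/16269 - 8169) = 1/(-132901462/16269) = -16269/132901462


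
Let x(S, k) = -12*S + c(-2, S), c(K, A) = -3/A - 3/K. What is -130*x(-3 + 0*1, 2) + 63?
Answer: -4942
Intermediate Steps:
x(S, k) = 3/2 - 12*S - 3/S (x(S, k) = -12*S + (-3/S - 3/(-2)) = -12*S + (-3/S - 3*(-1/2)) = -12*S + (-3/S + 3/2) = -12*S + (3/2 - 3/S) = 3/2 - 12*S - 3/S)
-130*x(-3 + 0*1, 2) + 63 = -130*(3/2 - 12*(-3 + 0*1) - 3/(-3 + 0*1)) + 63 = -130*(3/2 - 12*(-3 + 0) - 3/(-3 + 0)) + 63 = -130*(3/2 - 12*(-3) - 3/(-3)) + 63 = -130*(3/2 + 36 - 3*(-1/3)) + 63 = -130*(3/2 + 36 + 1) + 63 = -130*77/2 + 63 = -5005 + 63 = -4942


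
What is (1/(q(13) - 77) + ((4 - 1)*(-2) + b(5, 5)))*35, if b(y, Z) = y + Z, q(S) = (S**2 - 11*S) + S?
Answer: 5285/38 ≈ 139.08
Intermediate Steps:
q(S) = S**2 - 10*S
b(y, Z) = Z + y
(1/(q(13) - 77) + ((4 - 1)*(-2) + b(5, 5)))*35 = (1/(13*(-10 + 13) - 77) + ((4 - 1)*(-2) + (5 + 5)))*35 = (1/(13*3 - 77) + (3*(-2) + 10))*35 = (1/(39 - 77) + (-6 + 10))*35 = (1/(-38) + 4)*35 = (-1/38 + 4)*35 = (151/38)*35 = 5285/38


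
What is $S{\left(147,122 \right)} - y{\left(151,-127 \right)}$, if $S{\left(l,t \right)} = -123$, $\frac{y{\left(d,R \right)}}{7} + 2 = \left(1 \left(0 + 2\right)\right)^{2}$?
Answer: $-137$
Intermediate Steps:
$y{\left(d,R \right)} = 14$ ($y{\left(d,R \right)} = -14 + 7 \left(1 \left(0 + 2\right)\right)^{2} = -14 + 7 \left(1 \cdot 2\right)^{2} = -14 + 7 \cdot 2^{2} = -14 + 7 \cdot 4 = -14 + 28 = 14$)
$S{\left(147,122 \right)} - y{\left(151,-127 \right)} = -123 - 14 = -137$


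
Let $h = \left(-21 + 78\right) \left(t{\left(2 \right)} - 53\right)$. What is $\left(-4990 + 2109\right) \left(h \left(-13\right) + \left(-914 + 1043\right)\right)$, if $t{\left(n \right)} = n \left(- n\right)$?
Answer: $-122056446$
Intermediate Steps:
$t{\left(n \right)} = - n^{2}$
$h = -3249$ ($h = \left(-21 + 78\right) \left(- 2^{2} - 53\right) = 57 \left(\left(-1\right) 4 - 53\right) = 57 \left(-4 - 53\right) = 57 \left(-57\right) = -3249$)
$\left(-4990 + 2109\right) \left(h \left(-13\right) + \left(-914 + 1043\right)\right) = \left(-4990 + 2109\right) \left(\left(-3249\right) \left(-13\right) + \left(-914 + 1043\right)\right) = - 2881 \left(42237 + 129\right) = \left(-2881\right) 42366 = -122056446$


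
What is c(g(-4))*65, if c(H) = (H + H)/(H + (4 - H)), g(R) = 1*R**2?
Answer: 520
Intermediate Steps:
g(R) = R**2
c(H) = H/2 (c(H) = (2*H)/4 = (2*H)*(1/4) = H/2)
c(g(-4))*65 = ((1/2)*(-4)**2)*65 = ((1/2)*16)*65 = 8*65 = 520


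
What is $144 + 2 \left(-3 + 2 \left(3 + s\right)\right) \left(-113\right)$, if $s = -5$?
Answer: $1726$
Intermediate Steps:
$144 + 2 \left(-3 + 2 \left(3 + s\right)\right) \left(-113\right) = 144 + 2 \left(-3 + 2 \left(3 - 5\right)\right) \left(-113\right) = 144 + 2 \left(-3 + 2 \left(-2\right)\right) \left(-113\right) = 144 + 2 \left(-3 - 4\right) \left(-113\right) = 144 + 2 \left(-7\right) \left(-113\right) = 144 - -1582 = 144 + 1582 = 1726$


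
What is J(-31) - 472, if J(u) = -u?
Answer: -441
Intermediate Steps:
J(-31) - 472 = -1*(-31) - 472 = 31 - 472 = -441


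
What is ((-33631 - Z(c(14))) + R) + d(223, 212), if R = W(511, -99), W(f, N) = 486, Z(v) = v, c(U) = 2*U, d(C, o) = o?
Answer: -32961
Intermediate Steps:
R = 486
((-33631 - Z(c(14))) + R) + d(223, 212) = ((-33631 - 2*14) + 486) + 212 = ((-33631 - 1*28) + 486) + 212 = ((-33631 - 28) + 486) + 212 = (-33659 + 486) + 212 = -33173 + 212 = -32961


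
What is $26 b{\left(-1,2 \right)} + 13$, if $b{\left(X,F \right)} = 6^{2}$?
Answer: $949$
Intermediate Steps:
$b{\left(X,F \right)} = 36$
$26 b{\left(-1,2 \right)} + 13 = 26 \cdot 36 + 13 = 936 + 13 = 949$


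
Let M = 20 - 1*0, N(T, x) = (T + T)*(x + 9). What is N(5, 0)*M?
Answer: 1800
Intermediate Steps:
N(T, x) = 2*T*(9 + x) (N(T, x) = (2*T)*(9 + x) = 2*T*(9 + x))
M = 20 (M = 20 + 0 = 20)
N(5, 0)*M = (2*5*(9 + 0))*20 = (2*5*9)*20 = 90*20 = 1800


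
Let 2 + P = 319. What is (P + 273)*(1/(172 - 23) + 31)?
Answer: 2725800/149 ≈ 18294.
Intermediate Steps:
P = 317 (P = -2 + 319 = 317)
(P + 273)*(1/(172 - 23) + 31) = (317 + 273)*(1/(172 - 23) + 31) = 590*(1/149 + 31) = 590*(4620/149) = 2725800/149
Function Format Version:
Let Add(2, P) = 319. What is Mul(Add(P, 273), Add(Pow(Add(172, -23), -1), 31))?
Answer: Rational(2725800, 149) ≈ 18294.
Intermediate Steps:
P = 317 (P = Add(-2, 319) = 317)
Mul(Add(P, 273), Add(Pow(Add(172, -23), -1), 31)) = Mul(Add(317, 273), Add(Pow(Add(172, -23), -1), 31)) = Mul(590, Add(Pow(149, -1), 31)) = Mul(590, Add(Rational(1, 149), 31)) = Mul(590, Rational(4620, 149)) = Rational(2725800, 149)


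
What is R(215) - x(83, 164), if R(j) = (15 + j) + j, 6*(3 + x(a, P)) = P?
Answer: 1262/3 ≈ 420.67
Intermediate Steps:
x(a, P) = -3 + P/6
R(j) = 15 + 2*j
R(215) - x(83, 164) = (15 + 2*215) - (-3 + (⅙)*164) = (15 + 430) - (-3 + 82/3) = 445 - 1*73/3 = 445 - 73/3 = 1262/3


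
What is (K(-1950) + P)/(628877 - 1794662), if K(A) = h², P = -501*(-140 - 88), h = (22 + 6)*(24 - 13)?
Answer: -209092/1165785 ≈ -0.17936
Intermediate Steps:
h = 308 (h = 28*11 = 308)
P = 114228 (P = -501*(-228) = 114228)
K(A) = 94864 (K(A) = 308² = 94864)
(K(-1950) + P)/(628877 - 1794662) = (94864 + 114228)/(628877 - 1794662) = 209092/(-1165785) = 209092*(-1/1165785) = -209092/1165785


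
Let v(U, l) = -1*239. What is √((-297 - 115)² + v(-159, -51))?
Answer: √169505 ≈ 411.71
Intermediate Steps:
v(U, l) = -239
√((-297 - 115)² + v(-159, -51)) = √((-297 - 115)² - 239) = √((-412)² - 239) = √(169744 - 239) = √169505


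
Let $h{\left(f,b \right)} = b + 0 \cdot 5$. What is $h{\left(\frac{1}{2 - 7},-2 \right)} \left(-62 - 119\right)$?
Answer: $362$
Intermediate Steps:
$h{\left(f,b \right)} = b$ ($h{\left(f,b \right)} = b + 0 = b$)
$h{\left(\frac{1}{2 - 7},-2 \right)} \left(-62 - 119\right) = - 2 \left(-62 - 119\right) = \left(-2\right) \left(-181\right) = 362$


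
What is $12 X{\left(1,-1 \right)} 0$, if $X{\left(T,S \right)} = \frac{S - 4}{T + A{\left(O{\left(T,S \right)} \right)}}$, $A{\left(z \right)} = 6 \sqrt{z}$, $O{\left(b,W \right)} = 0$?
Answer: $0$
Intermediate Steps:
$X{\left(T,S \right)} = \frac{-4 + S}{T}$ ($X{\left(T,S \right)} = \frac{S - 4}{T + 6 \sqrt{0}} = \frac{-4 + S}{T + 6 \cdot 0} = \frac{-4 + S}{T + 0} = \frac{-4 + S}{T}$)
$12 X{\left(1,-1 \right)} 0 = 12 \frac{-4 - 1}{1} \cdot 0 = 12 \cdot 1 \left(-5\right) 0 = 12 \left(-5\right) 0 = \left(-60\right) 0 = 0$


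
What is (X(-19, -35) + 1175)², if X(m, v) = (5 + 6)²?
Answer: 1679616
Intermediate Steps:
X(m, v) = 121 (X(m, v) = 11² = 121)
(X(-19, -35) + 1175)² = (121 + 1175)² = 1296² = 1679616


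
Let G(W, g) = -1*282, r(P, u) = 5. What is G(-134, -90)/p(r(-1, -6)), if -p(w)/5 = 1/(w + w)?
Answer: 564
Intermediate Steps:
p(w) = -5/(2*w) (p(w) = -5/(w + w) = -5*1/(2*w) = -5/(2*w))
G(W, g) = -282
G(-134, -90)/p(r(-1, -6)) = -282/((-5/2/5)) = -282/((-5/2*1/5)) = -282/(-1/2) = -282*(-2) = 564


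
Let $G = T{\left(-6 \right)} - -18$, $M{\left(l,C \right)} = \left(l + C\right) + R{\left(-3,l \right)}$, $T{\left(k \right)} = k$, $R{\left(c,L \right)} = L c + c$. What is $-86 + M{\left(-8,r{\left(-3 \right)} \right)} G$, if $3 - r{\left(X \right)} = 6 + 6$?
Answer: $-38$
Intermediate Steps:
$R{\left(c,L \right)} = c + L c$
$r{\left(X \right)} = -9$ ($r{\left(X \right)} = 3 - \left(6 + 6\right) = 3 - 12 = -9$)
$M{\left(l,C \right)} = -3 + C - 2 l$ ($M{\left(l,C \right)} = \left(l + C\right) - 3 \left(1 + l\right) = \left(C + l\right) - \left(3 + 3 l\right) = -3 + C - 2 l$)
$G = 12$ ($G = -6 - -18 = -6 + 18 = 12$)
$-86 + M{\left(-8,r{\left(-3 \right)} \right)} G = -86 + \left(-3 - 9 - -16\right) 12 = -86 + \left(-3 - 9 + 16\right) 12 = -86 + 4 \cdot 12 = -86 + 48 = -38$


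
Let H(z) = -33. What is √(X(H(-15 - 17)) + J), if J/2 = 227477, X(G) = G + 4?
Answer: 5*√18197 ≈ 674.48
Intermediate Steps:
X(G) = 4 + G
J = 454954 (J = 2*227477 = 454954)
√(X(H(-15 - 17)) + J) = √((4 - 33) + 454954) = √(-29 + 454954) = √454925 = 5*√18197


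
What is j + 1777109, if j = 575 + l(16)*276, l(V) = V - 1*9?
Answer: 1779616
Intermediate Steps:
l(V) = -9 + V (l(V) = V - 9 = -9 + V)
j = 2507 (j = 575 + (-9 + 16)*276 = 575 + 7*276 = 575 + 1932 = 2507)
j + 1777109 = 2507 + 1777109 = 1779616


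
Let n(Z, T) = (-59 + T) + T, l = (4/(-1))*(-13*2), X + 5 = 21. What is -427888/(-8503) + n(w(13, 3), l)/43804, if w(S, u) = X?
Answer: 18744472899/372465412 ≈ 50.325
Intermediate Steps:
X = 16 (X = -5 + 21 = 16)
w(S, u) = 16
l = 104 (l = (4*(-1))*(-26) = -4*(-26) = 104)
n(Z, T) = -59 + 2*T
-427888/(-8503) + n(w(13, 3), l)/43804 = -427888/(-8503) + (-59 + 2*104)/43804 = -427888*(-1/8503) + (-59 + 208)*(1/43804) = 427888/8503 + 149*(1/43804) = 427888/8503 + 149/43804 = 18744472899/372465412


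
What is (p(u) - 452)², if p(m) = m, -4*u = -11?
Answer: 3229209/16 ≈ 2.0183e+5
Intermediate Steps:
u = 11/4 (u = -¼*(-11) = 11/4 ≈ 2.7500)
(p(u) - 452)² = (11/4 - 452)² = (-1797/4)² = 3229209/16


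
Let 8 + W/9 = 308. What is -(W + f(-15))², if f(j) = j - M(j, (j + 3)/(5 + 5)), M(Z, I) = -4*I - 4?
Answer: -180123241/25 ≈ -7.2049e+6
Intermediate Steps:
W = 2700 (W = -72 + 9*308 = -72 + 2772 = 2700)
M(Z, I) = -4 - 4*I
f(j) = 26/5 + 7*j/5 (f(j) = j - (-4 - 4*(j + 3)/(5 + 5)) = j - (-4 - 4*(3 + j)/10) = j - (-4 - 4*(3/10 + j/10)) = j - (-4 + (-6/5 - 2*j/5)) = j - (-26/5 - 2*j/5) = j + (26/5 + 2*j/5) = 26/5 + 7*j/5)
-(W + f(-15))² = -(2700 + (26/5 + (7/5)*(-15)))² = -(2700 + (26/5 - 21))² = -(2700 - 79/5)² = -(13421/5)² = -1*180123241/25 = -180123241/25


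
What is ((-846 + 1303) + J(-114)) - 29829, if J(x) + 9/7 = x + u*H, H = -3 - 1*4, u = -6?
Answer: -206117/7 ≈ -29445.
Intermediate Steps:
H = -7 (H = -3 - 4 = -7)
J(x) = 285/7 + x (J(x) = -9/7 + (x - 6*(-7)) = -9/7 + (x + 42) = -9/7 + (42 + x) = 285/7 + x)
((-846 + 1303) + J(-114)) - 29829 = ((-846 + 1303) + (285/7 - 114)) - 29829 = (457 - 513/7) - 29829 = 2686/7 - 29829 = -206117/7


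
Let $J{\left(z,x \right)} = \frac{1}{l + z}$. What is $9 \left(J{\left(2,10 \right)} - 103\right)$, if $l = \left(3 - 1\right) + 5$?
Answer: $-926$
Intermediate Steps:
$l = 7$ ($l = 2 + 5 = 7$)
$J{\left(z,x \right)} = \frac{1}{7 + z}$
$9 \left(J{\left(2,10 \right)} - 103\right) = 9 \left(\frac{1}{7 + 2} - 103\right) = 9 \left(\frac{1}{9} - 103\right) = 9 \left(- \frac{926}{9}\right) = -926$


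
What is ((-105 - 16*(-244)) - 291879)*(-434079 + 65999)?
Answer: 106036486400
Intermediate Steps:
((-105 - 16*(-244)) - 291879)*(-434079 + 65999) = ((-105 + 3904) - 291879)*(-368080) = (3799 - 291879)*(-368080) = -288080*(-368080) = 106036486400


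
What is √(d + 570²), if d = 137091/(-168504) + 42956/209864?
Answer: 5*√7053793409947840420046/736727572 ≈ 570.00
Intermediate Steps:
d = -897175325/1473455144 (d = 137091*(-1/168504) + 42956*(1/209864) = -45697/56168 + 10739/52466 = -897175325/1473455144 ≈ -0.60889)
√(d + 570²) = √(-897175325/1473455144 + 570²) = √(-897175325/1473455144 + 324900) = √(478724679110275/1473455144) = 5*√7053793409947840420046/736727572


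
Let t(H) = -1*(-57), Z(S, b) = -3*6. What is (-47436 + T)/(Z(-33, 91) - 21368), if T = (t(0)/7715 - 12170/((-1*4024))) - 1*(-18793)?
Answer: 444566198481/331965895880 ≈ 1.3392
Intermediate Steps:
Z(S, b) = -18
t(H) = 57
T = 291762906399/15522580 (T = (57/7715 - 12170/((-1*4024))) - 1*(-18793) = (57*(1/7715) - 12170/(-4024)) + 18793 = (57/7715 - 12170*(-1/4024)) + 18793 = (57/7715 + 6085/2012) + 18793 = 47060459/15522580 + 18793 = 291762906399/15522580 ≈ 18796.)
(-47436 + T)/(Z(-33, 91) - 21368) = (-47436 + 291762906399/15522580)/(-18 - 21368) = -444566198481/15522580/(-21386) = -444566198481/15522580*(-1/21386) = 444566198481/331965895880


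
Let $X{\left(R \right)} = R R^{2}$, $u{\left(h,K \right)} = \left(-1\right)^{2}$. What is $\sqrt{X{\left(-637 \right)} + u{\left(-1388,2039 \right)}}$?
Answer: $6 i \sqrt{7179857} \approx 16077.0 i$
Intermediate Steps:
$u{\left(h,K \right)} = 1$
$X{\left(R \right)} = R^{3}$
$\sqrt{X{\left(-637 \right)} + u{\left(-1388,2039 \right)}} = \sqrt{\left(-637\right)^{3} + 1} = \sqrt{-258474853 + 1} = \sqrt{-258474852} = 6 i \sqrt{7179857}$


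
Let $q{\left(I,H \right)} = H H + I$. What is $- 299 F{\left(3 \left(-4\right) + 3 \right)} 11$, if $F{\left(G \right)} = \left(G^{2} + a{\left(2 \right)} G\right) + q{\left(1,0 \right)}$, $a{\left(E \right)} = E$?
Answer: $-210496$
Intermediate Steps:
$q{\left(I,H \right)} = I + H^{2}$ ($q{\left(I,H \right)} = H^{2} + I = I + H^{2}$)
$F{\left(G \right)} = 1 + G^{2} + 2 G$ ($F{\left(G \right)} = \left(G^{2} + 2 G\right) + \left(1 + 0^{2}\right) = \left(G^{2} + 2 G\right) + \left(1 + 0\right) = \left(G^{2} + 2 G\right) + 1 = 1 + G^{2} + 2 G$)
$- 299 F{\left(3 \left(-4\right) + 3 \right)} 11 = - 299 \left(1 + \left(3 \left(-4\right) + 3\right)^{2} + 2 \left(3 \left(-4\right) + 3\right)\right) 11 = - 299 \left(1 + \left(-12 + 3\right)^{2} + 2 \left(-12 + 3\right)\right) 11 = - 299 \left(1 + \left(-9\right)^{2} + 2 \left(-9\right)\right) 11 = - 299 \left(1 + 81 - 18\right) 11 = - 299 \cdot 64 \cdot 11 = \left(-299\right) 704 = -210496$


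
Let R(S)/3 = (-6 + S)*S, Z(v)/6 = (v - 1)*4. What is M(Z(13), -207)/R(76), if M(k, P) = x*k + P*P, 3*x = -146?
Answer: 1373/760 ≈ 1.8066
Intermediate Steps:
x = -146/3 (x = (1/3)*(-146) = -146/3 ≈ -48.667)
Z(v) = -24 + 24*v (Z(v) = 6*((v - 1)*4) = 6*((-1 + v)*4) = 6*(-4 + 4*v) = -24 + 24*v)
R(S) = 3*S*(-6 + S) (R(S) = 3*((-6 + S)*S) = 3*(S*(-6 + S)) = 3*S*(-6 + S))
M(k, P) = P**2 - 146*k/3 (M(k, P) = -146*k/3 + P*P = -146*k/3 + P**2 = P**2 - 146*k/3)
M(Z(13), -207)/R(76) = ((-207)**2 - 146*(-24 + 24*13)/3)/((3*76*(-6 + 76))) = (42849 - 146*(-24 + 312)/3)/((3*76*70)) = (42849 - 146/3*288)/15960 = (42849 - 14016)*(1/15960) = 28833*(1/15960) = 1373/760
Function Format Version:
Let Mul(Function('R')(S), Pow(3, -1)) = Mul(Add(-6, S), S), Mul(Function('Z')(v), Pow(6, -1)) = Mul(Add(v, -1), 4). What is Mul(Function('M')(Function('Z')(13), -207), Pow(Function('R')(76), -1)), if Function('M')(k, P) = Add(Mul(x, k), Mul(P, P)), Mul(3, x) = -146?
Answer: Rational(1373, 760) ≈ 1.8066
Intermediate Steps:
x = Rational(-146, 3) (x = Mul(Rational(1, 3), -146) = Rational(-146, 3) ≈ -48.667)
Function('Z')(v) = Add(-24, Mul(24, v)) (Function('Z')(v) = Mul(6, Mul(Add(v, -1), 4)) = Mul(6, Mul(Add(-1, v), 4)) = Mul(6, Add(-4, Mul(4, v))) = Add(-24, Mul(24, v)))
Function('R')(S) = Mul(3, S, Add(-6, S)) (Function('R')(S) = Mul(3, Mul(Add(-6, S), S)) = Mul(3, Mul(S, Add(-6, S))) = Mul(3, S, Add(-6, S)))
Function('M')(k, P) = Add(Pow(P, 2), Mul(Rational(-146, 3), k)) (Function('M')(k, P) = Add(Mul(Rational(-146, 3), k), Mul(P, P)) = Add(Mul(Rational(-146, 3), k), Pow(P, 2)) = Add(Pow(P, 2), Mul(Rational(-146, 3), k)))
Mul(Function('M')(Function('Z')(13), -207), Pow(Function('R')(76), -1)) = Mul(Add(Pow(-207, 2), Mul(Rational(-146, 3), Add(-24, Mul(24, 13)))), Pow(Mul(3, 76, Add(-6, 76)), -1)) = Mul(Add(42849, Mul(Rational(-146, 3), Add(-24, 312))), Pow(Mul(3, 76, 70), -1)) = Mul(Add(42849, Mul(Rational(-146, 3), 288)), Pow(15960, -1)) = Mul(Add(42849, -14016), Rational(1, 15960)) = Mul(28833, Rational(1, 15960)) = Rational(1373, 760)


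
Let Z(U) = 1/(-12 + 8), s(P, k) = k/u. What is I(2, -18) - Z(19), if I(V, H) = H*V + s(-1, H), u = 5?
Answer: -787/20 ≈ -39.350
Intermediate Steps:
s(P, k) = k/5
I(V, H) = H/5 + H*V (I(V, H) = H*V + H/5 = H/5 + H*V)
Z(U) = -¼ (Z(U) = 1/(-4) = -¼)
I(2, -18) - Z(19) = -18*(⅕ + 2) - 1*(-¼) = -18*11/5 + ¼ = -198/5 + ¼ = -787/20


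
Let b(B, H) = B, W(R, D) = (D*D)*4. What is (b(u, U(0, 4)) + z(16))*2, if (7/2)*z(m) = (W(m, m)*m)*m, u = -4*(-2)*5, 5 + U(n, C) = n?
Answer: 1049136/7 ≈ 1.4988e+5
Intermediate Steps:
W(R, D) = 4*D² (W(R, D) = D²*4 = 4*D²)
U(n, C) = -5 + n
u = 40 (u = 8*5 = 40)
z(m) = 8*m⁴/7 (z(m) = 2*(((4*m²)*m)*m)/7 = 2*((4*m³)*m)/7 = 2*(4*m⁴)/7 = 8*m⁴/7)
(b(u, U(0, 4)) + z(16))*2 = (40 + (8/7)*16⁴)*2 = (40 + (8/7)*65536)*2 = (40 + 524288/7)*2 = (524568/7)*2 = 1049136/7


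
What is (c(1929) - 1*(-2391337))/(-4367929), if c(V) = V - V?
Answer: -2391337/4367929 ≈ -0.54748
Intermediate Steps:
c(V) = 0
(c(1929) - 1*(-2391337))/(-4367929) = (0 - 1*(-2391337))/(-4367929) = (0 + 2391337)*(-1/4367929) = 2391337*(-1/4367929) = -2391337/4367929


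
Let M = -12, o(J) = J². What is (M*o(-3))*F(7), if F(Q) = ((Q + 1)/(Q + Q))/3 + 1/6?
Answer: -270/7 ≈ -38.571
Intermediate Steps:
F(Q) = ⅙ + (1 + Q)/(6*Q) (F(Q) = ((1 + Q)/((2*Q)))*(⅓) + 1*(⅙) = ((1 + Q)*(1/(2*Q)))*(⅓) + ⅙ = ((1 + Q)/(2*Q))*(⅓) + ⅙ = (1 + Q)/(6*Q) + ⅙ = ⅙ + (1 + Q)/(6*Q))
(M*o(-3))*F(7) = (-12*(-3)²)*((⅙)*(1 + 2*7)/7) = (-12*9)*((⅙)*(⅐)*(1 + 14)) = -18*15/7 = -108*5/14 = -270/7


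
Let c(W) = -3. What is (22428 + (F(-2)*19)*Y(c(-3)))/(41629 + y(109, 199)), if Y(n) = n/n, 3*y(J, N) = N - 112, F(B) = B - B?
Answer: 3738/6943 ≈ 0.53838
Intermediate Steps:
F(B) = 0
y(J, N) = -112/3 + N/3 (y(J, N) = (N - 112)/3 = (-112 + N)/3 = -112/3 + N/3)
Y(n) = 1
(22428 + (F(-2)*19)*Y(c(-3)))/(41629 + y(109, 199)) = (22428 + (0*19)*1)/(41629 + (-112/3 + (⅓)*199)) = (22428 + 0*1)/(41629 + (-112/3 + 199/3)) = (22428 + 0)/(41629 + 29) = 22428/41658 = 22428*(1/41658) = 3738/6943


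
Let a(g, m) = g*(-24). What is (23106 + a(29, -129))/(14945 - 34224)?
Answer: -22410/19279 ≈ -1.1624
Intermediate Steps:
a(g, m) = -24*g
(23106 + a(29, -129))/(14945 - 34224) = (23106 - 24*29)/(14945 - 34224) = (23106 - 696)/(-19279) = 22410*(-1/19279) = -22410/19279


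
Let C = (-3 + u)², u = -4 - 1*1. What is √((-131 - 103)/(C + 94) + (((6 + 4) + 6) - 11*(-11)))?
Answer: √845774/79 ≈ 11.641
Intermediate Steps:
u = -5 (u = -4 - 1 = -5)
C = 64 (C = (-3 - 5)² = (-8)² = 64)
√((-131 - 103)/(C + 94) + (((6 + 4) + 6) - 11*(-11))) = √((-131 - 103)/(64 + 94) + (((6 + 4) + 6) - 11*(-11))) = √(-234/158 + ((10 + 6) + 121)) = √(-234*1/158 + (16 + 121)) = √(-117/79 + 137) = √(10706/79) = √845774/79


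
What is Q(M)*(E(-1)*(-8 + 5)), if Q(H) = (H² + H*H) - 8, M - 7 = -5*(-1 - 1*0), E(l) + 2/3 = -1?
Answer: 1400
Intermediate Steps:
E(l) = -5/3 (E(l) = -⅔ - 1 = -5/3)
M = 12 (M = 7 - 5*(-1 - 1*0) = 7 - 5*(-1 + 0) = 7 - 5*(-1) = 7 + 5 = 12)
Q(H) = -8 + 2*H² (Q(H) = (H² + H²) - 8 = 2*H² - 8 = -8 + 2*H²)
Q(M)*(E(-1)*(-8 + 5)) = (-8 + 2*12²)*(-5*(-8 + 5)/3) = (-8 + 2*144)*(-5/3*(-3)) = (-8 + 288)*5 = 280*5 = 1400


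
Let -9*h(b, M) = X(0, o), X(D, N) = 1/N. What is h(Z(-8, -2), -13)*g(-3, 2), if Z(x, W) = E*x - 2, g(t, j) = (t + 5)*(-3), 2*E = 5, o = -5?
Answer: -2/15 ≈ -0.13333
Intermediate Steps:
E = 5/2 (E = (1/2)*5 = 5/2 ≈ 2.5000)
g(t, j) = -15 - 3*t (g(t, j) = (5 + t)*(-3) = -15 - 3*t)
Z(x, W) = -2 + 5*x/2 (Z(x, W) = 5*x/2 - 2 = -2 + 5*x/2)
h(b, M) = 1/45 (h(b, M) = -1/9/(-5) = -1/9*(-1/5) = 1/45)
h(Z(-8, -2), -13)*g(-3, 2) = (-15 - 3*(-3))/45 = (-15 + 9)/45 = (1/45)*(-6) = -2/15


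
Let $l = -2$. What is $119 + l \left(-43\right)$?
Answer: $205$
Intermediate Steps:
$119 + l \left(-43\right) = 119 - -86 = 119 + 86 = 205$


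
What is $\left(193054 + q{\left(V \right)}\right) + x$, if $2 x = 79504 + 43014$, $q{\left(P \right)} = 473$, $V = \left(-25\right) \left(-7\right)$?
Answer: $254786$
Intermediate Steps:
$V = 175$
$x = 61259$ ($x = \frac{79504 + 43014}{2} = \frac{1}{2} \cdot 122518 = 61259$)
$\left(193054 + q{\left(V \right)}\right) + x = \left(193054 + 473\right) + 61259 = 193527 + 61259 = 254786$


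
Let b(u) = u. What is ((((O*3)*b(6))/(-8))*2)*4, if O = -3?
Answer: 54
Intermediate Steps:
((((O*3)*b(6))/(-8))*2)*4 = (((-3*3*6)/(-8))*2)*4 = ((-9*6*(-1/8))*2)*4 = (-54*(-1/8)*2)*4 = ((27/4)*2)*4 = (27/2)*4 = 54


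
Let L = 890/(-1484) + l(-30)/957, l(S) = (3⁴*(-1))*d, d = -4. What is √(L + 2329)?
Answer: √130469789288454/236698 ≈ 48.257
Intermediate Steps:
l(S) = 324 (l(S) = (3⁴*(-1))*(-4) = (81*(-1))*(-4) = -81*(-4) = 324)
L = -61819/236698 (L = 890/(-1484) + 324/957 = 890*(-1/1484) + 324*(1/957) = -445/742 + 108/319 = -61819/236698 ≈ -0.26117)
√(L + 2329) = √(-61819/236698 + 2329) = √(551207823/236698) = √130469789288454/236698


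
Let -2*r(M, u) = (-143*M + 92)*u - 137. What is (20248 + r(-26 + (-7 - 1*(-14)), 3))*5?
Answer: 80515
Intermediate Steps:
r(M, u) = 137/2 - u*(92 - 143*M)/2 (r(M, u) = -((-143*M + 92)*u - 137)/2 = -((92 - 143*M)*u - 137)/2 = -(u*(92 - 143*M) - 137)/2 = -(-137 + u*(92 - 143*M))/2 = 137/2 - u*(92 - 143*M)/2)
(20248 + r(-26 + (-7 - 1*(-14)), 3))*5 = (20248 + (137/2 - 46*3 + (143/2)*(-26 + (-7 - 1*(-14)))*3))*5 = (20248 + (137/2 - 138 + (143/2)*(-26 + (-7 + 14))*3))*5 = (20248 + (137/2 - 138 + (143/2)*(-26 + 7)*3))*5 = (20248 + (137/2 - 138 + (143/2)*(-19)*3))*5 = (20248 + (137/2 - 138 - 8151/2))*5 = (20248 - 4145)*5 = 16103*5 = 80515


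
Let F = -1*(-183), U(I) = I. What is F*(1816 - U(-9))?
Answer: 333975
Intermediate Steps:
F = 183
F*(1816 - U(-9)) = 183*(1816 - 1*(-9)) = 183*(1816 + 9) = 183*1825 = 333975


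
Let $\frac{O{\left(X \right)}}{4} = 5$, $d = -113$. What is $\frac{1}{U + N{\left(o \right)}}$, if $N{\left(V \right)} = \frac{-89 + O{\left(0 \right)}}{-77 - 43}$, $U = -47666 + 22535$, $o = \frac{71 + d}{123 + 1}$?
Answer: $- \frac{40}{1005217} \approx -3.9792 \cdot 10^{-5}$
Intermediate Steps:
$O{\left(X \right)} = 20$ ($O{\left(X \right)} = 4 \cdot 5 = 20$)
$o = - \frac{21}{62}$ ($o = \frac{71 - 113}{123 + 1} = - \frac{42}{124} = \left(-42\right) \frac{1}{124} = - \frac{21}{62} \approx -0.33871$)
$U = -25131$
$N{\left(V \right)} = \frac{23}{40}$ ($N{\left(V \right)} = \frac{-89 + 20}{-77 - 43} = - \frac{69}{-120} = \left(-69\right) \left(- \frac{1}{120}\right) = \frac{23}{40}$)
$\frac{1}{U + N{\left(o \right)}} = \frac{1}{-25131 + \frac{23}{40}} = \frac{1}{- \frac{1005217}{40}} = - \frac{40}{1005217}$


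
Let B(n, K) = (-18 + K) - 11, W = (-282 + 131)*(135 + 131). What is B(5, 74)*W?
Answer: -1807470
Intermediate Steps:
W = -40166 (W = -151*266 = -40166)
B(n, K) = -29 + K
B(5, 74)*W = (-29 + 74)*(-40166) = 45*(-40166) = -1807470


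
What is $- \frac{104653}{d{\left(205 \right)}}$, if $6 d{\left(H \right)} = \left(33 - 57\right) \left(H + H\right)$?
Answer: $\frac{104653}{1640} \approx 63.813$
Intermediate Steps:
$d{\left(H \right)} = - 8 H$ ($d{\left(H \right)} = \frac{\left(33 - 57\right) \left(H + H\right)}{6} = \frac{\left(-24\right) 2 H}{6} = \frac{\left(-48\right) H}{6} = - 8 H$)
$- \frac{104653}{d{\left(205 \right)}} = - \frac{104653}{\left(-8\right) 205} = - \frac{104653}{-1640} = \left(-104653\right) \left(- \frac{1}{1640}\right) = \frac{104653}{1640}$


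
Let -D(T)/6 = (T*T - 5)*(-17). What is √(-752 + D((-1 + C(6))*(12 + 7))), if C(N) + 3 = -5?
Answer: 2*√745330 ≈ 1726.7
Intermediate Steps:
C(N) = -8 (C(N) = -3 - 5 = -8)
D(T) = -510 + 102*T² (D(T) = -6*(T*T - 5)*(-17) = -6*(T² - 5)*(-17) = -6*(-5 + T²)*(-17) = -6*(85 - 17*T²) = -510 + 102*T²)
√(-752 + D((-1 + C(6))*(12 + 7))) = √(-752 + (-510 + 102*((-1 - 8)*(12 + 7))²)) = √(-752 + (-510 + 102*(-9*19)²)) = √(-752 + (-510 + 102*(-171)²)) = √(-752 + (-510 + 102*29241)) = √(-752 + (-510 + 2982582)) = √(-752 + 2982072) = √2981320 = 2*√745330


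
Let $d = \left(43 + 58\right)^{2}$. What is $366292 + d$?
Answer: $376493$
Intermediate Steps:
$d = 10201$ ($d = 101^{2} = 10201$)
$366292 + d = 366292 + 10201 = 376493$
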